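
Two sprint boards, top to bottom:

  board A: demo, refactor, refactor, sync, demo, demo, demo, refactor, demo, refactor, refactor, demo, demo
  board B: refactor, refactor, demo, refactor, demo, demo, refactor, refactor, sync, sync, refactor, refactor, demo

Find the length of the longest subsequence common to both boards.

Taking refactor [2,1], refactor [3,2], demo [5,3], demo [6,5], demo [7,6], refactor [8,8], refactor [10,11], refactor [11,12], demo [13,13] gives a common subsequence of length 9. Since dp[13][13] = 9, nothing longer is possible.

9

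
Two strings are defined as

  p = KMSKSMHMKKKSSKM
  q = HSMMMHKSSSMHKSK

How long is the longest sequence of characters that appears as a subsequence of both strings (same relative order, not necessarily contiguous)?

8

Pick K [1,7]; then S [3,9]; then S [5,10]; then M [6,11]; then H [7,12]; then K [11,13]; then S [13,14]; then K [14,15]; all 8 characters appear in both, in order. dp[15][15] = 8 confirms this is the maximum.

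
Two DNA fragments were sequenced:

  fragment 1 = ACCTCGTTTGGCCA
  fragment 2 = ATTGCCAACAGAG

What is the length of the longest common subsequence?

Taking A at fragment 1[1]=fragment 2[1]; then T at fragment 1[8]=fragment 2[2]; then T at fragment 1[9]=fragment 2[3]; then G at fragment 1[10]=fragment 2[4]; then C at fragment 1[12]=fragment 2[6]; then C at fragment 1[13]=fragment 2[9]; then A at fragment 1[14]=fragment 2[12] gives a common subsequence of length 7. The LCS DP gives dp[14][13] = 7, so this is optimal.

7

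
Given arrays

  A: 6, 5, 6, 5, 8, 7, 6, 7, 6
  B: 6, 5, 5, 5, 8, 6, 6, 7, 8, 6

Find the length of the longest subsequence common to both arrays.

7

One common subsequence of length 7: 6 [1,1], 5 [2,3], 5 [4,4], 8 [5,5], 6 [7,7], 7 [8,8], 6 [9,10], and the DP table's final entry dp[9][10] is also 7, so no common subsequence is longer.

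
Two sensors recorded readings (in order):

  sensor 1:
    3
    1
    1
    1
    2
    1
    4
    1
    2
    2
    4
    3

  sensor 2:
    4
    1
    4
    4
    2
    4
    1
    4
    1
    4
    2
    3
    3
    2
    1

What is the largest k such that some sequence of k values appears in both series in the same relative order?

7

Taking 1 (sensor 1 #2, sensor 2 #2); then 2 (sensor 1 #5, sensor 2 #5); then 1 (sensor 1 #6, sensor 2 #7); then 4 (sensor 1 #7, sensor 2 #8); then 1 (sensor 1 #8, sensor 2 #9); then 2 (sensor 1 #9, sensor 2 #11); then 2 (sensor 1 #10, sensor 2 #14) gives a common subsequence of length 7. dp[12][15] = 7 confirms this is the maximum.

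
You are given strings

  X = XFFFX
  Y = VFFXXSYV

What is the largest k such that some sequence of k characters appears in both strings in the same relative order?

Match F [2,2], then F [3,3], then X [5,5] — 3 characters in the same relative order in both. dp[5][8] = 3 confirms this is the maximum.

3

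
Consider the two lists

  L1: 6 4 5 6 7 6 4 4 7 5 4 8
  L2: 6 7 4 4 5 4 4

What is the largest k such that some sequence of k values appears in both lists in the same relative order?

Let dp[i][j] be the LCS length of the first i values of L1 and the first j values of L2. dp[i][j] = dp[i-1][j-1]+1 when the i-th and j-th values match, else max(dp[i-1][j], dp[i][j-1]).
    ·  6  7  4  4  5  4  4
 ·  0  0  0  0  0  0  0  0
 6  0  1  1  1  1  1  1  1
 4  0  1  1  2  2  2  2  2
 5  0  1  1  2  2  3  3  3
 6  0  1  1  2  2  3  3  3
 7  0  1  2  2  2  3  3  3
 6  0  1  2  2  2  3  3  3
 4  0  1  2  3  3  3  4  4
 4  0  1  2  3  4  4  4  5
 7  0  1  2  3  4  4  4  5
 5  0  1  2  3  4  5  5  5
 4  0  1  2  3  4  5  6  6
 8  0  1  2  3  4  5  6  6
dp[12][7] = 6. One LCS (by backtracking along matches): 6, 7, 4, 4, 5, 4.

6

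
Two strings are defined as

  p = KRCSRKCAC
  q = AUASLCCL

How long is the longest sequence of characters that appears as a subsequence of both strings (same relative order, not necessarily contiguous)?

Pick S at p[4]=q[4], then C at p[7]=q[6], then C at p[9]=q[7]; all 3 characters appear in both, in order, and the DP table's final entry dp[9][8] is also 3, so no common subsequence is longer.

3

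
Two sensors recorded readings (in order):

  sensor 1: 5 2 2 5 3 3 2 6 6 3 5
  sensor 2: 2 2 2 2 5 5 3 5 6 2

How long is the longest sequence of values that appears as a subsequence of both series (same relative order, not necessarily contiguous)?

5

One common subsequence of length 5: 2 (sensor 1 #2, sensor 2 #3), 2 (sensor 1 #3, sensor 2 #4), 5 (sensor 1 #4, sensor 2 #6), 3 (sensor 1 #5, sensor 2 #7), 2 (sensor 1 #7, sensor 2 #10), and the DP table's final entry dp[11][10] is also 5, so no common subsequence is longer.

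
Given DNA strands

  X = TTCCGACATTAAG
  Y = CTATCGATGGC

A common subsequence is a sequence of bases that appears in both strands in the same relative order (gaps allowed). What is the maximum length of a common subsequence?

Let dp[i][j] be the LCS length of the first i bases of X and the first j bases of Y. dp[i][j] = dp[i-1][j-1]+1 when the i-th and j-th bases match, else max(dp[i-1][j], dp[i][j-1]).
    ·  C  T  A  T  C  G  A  T  G  G  C
 ·  0  0  0  0  0  0  0  0  0  0  0  0
 T  0  0  1  1  1  1  1  1  1  1  1  1
 T  0  0  1  1  2  2  2  2  2  2  2  2
 C  0  1  1  1  2  3  3  3  3  3  3  3
 C  0  1  1  1  2  3  3  3  3  3  3  4
 G  0  1  1  1  2  3  4  4  4  4  4  4
 A  0  1  1  2  2  3  4  5  5  5  5  5
 C  0  1  1  2  2  3  4  5  5  5  5  6
 A  0  1  1  2  2  3  4  5  5  5  5  6
 T  0  1  2  2  3  3  4  5  6  6  6  6
 T  0  1  2  2  3  3  4  5  6  6  6  6
 A  0  1  2  3  3  3  4  5  6  6  6  6
 A  0  1  2  3  3  3  4  5  6  6  6  6
 G  0  1  2  3  3  3  4  5  6  7  7  7
dp[13][11] = 7. One LCS (by backtracking along matches): TTCGATG.

7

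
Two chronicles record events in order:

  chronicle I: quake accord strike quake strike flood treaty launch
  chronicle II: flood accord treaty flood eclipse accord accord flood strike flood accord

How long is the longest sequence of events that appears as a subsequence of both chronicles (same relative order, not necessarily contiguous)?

Match accord at chronicle I[2]=chronicle II[7] → strike at chronicle I[5]=chronicle II[9] → flood at chronicle I[6]=chronicle II[10] — 3 events in the same relative order in both, and the DP table's final entry dp[8][11] is also 3, so no common subsequence is longer.

3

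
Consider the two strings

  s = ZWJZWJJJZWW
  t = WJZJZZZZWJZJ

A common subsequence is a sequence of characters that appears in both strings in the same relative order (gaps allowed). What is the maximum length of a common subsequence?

6

Match Z at s[1]=t[3], then J at s[3]=t[4], then Z at s[4]=t[8], then W at s[5]=t[9], then J at s[6]=t[10], then J at s[8]=t[12] — 6 characters in the same relative order in both. Since dp[11][12] = 6, nothing longer is possible.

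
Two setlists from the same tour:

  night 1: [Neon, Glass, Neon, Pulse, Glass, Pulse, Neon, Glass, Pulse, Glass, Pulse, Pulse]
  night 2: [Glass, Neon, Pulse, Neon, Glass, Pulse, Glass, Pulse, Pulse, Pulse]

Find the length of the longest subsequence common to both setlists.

One common subsequence of length 9: Glass at night 1[2]=night 2[1], then Neon at night 1[3]=night 2[2], then Pulse at night 1[4]=night 2[3], then Glass at night 1[5]=night 2[5], then Pulse at night 1[6]=night 2[6], then Glass at night 1[8]=night 2[7], then Pulse at night 1[9]=night 2[8], then Pulse at night 1[11]=night 2[9], then Pulse at night 1[12]=night 2[10]. Since dp[12][10] = 9, nothing longer is possible.

9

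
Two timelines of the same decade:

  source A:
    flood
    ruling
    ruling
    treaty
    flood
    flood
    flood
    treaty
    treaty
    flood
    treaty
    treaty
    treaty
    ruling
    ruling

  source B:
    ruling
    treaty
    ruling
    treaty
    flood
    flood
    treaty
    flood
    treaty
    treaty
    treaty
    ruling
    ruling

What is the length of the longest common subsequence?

12

Pick ruling (source A #2, source B #1) → ruling (source A #3, source B #3) → treaty (source A #4, source B #4) → flood (source A #6, source B #5) → flood (source A #7, source B #6) → treaty (source A #9, source B #7) → flood (source A #10, source B #8) → treaty (source A #11, source B #9) → treaty (source A #12, source B #10) → treaty (source A #13, source B #11) → ruling (source A #14, source B #12) → ruling (source A #15, source B #13); all 12 events appear in both, in order. The LCS DP gives dp[15][13] = 12, so this is optimal.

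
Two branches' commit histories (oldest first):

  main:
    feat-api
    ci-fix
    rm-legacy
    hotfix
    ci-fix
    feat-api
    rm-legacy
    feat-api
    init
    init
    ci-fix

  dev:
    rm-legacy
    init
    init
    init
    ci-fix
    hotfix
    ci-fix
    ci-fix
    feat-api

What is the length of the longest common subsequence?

Match ci-fix [2,5], then hotfix [4,6], then ci-fix [5,8], then feat-api [8,9] — 4 commits in the same relative order in both. Since dp[11][9] = 4, nothing longer is possible.

4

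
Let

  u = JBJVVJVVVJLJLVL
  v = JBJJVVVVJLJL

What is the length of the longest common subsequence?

Match J (u #1, v #1); then B (u #2, v #2); then J (u #3, v #4); then V (u #5, v #5); then V (u #7, v #6); then V (u #8, v #7); then V (u #9, v #8); then J (u #10, v #9); then L (u #11, v #10); then J (u #12, v #11); then L (u #15, v #12) — 11 characters in the same relative order in both. dp[15][12] = 11 confirms this is the maximum.

11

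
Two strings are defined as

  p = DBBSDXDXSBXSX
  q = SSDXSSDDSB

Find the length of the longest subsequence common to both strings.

Let dp[i][j] be the LCS length of the first i characters of p and the first j characters of q. dp[i][j] = dp[i-1][j-1]+1 when the i-th and j-th characters match, else max(dp[i-1][j], dp[i][j-1]).
    ·  S  S  D  X  S  S  D  D  S  B
 ·  0  0  0  0  0  0  0  0  0  0  0
 D  0  0  0  1  1  1  1  1  1  1  1
 B  0  0  0  1  1  1  1  1  1  1  2
 B  0  0  0  1  1  1  1  1  1  1  2
 S  0  1  1  1  1  2  2  2  2  2  2
 D  0  1  1  2  2  2  2  3  3  3  3
 X  0  1  1  2  3  3  3  3  3  3  3
 D  0  1  1  2  3  3  3  4  4  4  4
 X  0  1  1  2  3  3  3  4  4  4  4
 S  0  1  2  2  3  4  4  4  4  5  5
 B  0  1  2  2  3  4  4  4  4  5  6
 X  0  1  2  2  3  4  4  4  4  5  6
 S  0  1  2  2  3  4  5  5  5  5  6
 X  0  1  2  2  3  4  5  5  5  5  6
dp[13][10] = 6. One LCS (by backtracking along matches): DSDDSB.

6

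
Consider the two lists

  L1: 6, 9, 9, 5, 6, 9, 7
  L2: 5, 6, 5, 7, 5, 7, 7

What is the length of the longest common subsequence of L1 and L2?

Pick 6 (L1 #1, L2 #2), then 5 (L1 #4, L2 #5), then 7 (L1 #7, L2 #7); all 3 values appear in both, in order. dp[7][7] = 3 confirms this is the maximum.

3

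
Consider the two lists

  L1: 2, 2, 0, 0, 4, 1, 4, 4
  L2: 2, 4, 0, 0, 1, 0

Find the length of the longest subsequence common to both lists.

One common subsequence of length 4: 2 [1,1], then 0 [3,3], then 0 [4,4], then 1 [6,5]. The LCS DP gives dp[8][6] = 4, so this is optimal.

4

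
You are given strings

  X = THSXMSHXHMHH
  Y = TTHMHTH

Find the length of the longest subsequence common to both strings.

Let dp[i][j] be the LCS length of the first i characters of X and the first j characters of Y. dp[i][j] = dp[i-1][j-1]+1 when the i-th and j-th characters match, else max(dp[i-1][j], dp[i][j-1]).
    ·  T  T  H  M  H  T  H
 ·  0  0  0  0  0  0  0  0
 T  0  1  1  1  1  1  1  1
 H  0  1  1  2  2  2  2  2
 S  0  1  1  2  2  2  2  2
 X  0  1  1  2  2  2  2  2
 M  0  1  1  2  3  3  3  3
 S  0  1  1  2  3  3  3  3
 H  0  1  1  2  3  4  4  4
 X  0  1  1  2  3  4  4  4
 H  0  1  1  2  3  4  4  5
 M  0  1  1  2  3  4  4  5
 H  0  1  1  2  3  4  4  5
 H  0  1  1  2  3  4  4  5
dp[12][7] = 5. One LCS (by backtracking along matches): THMHH.

5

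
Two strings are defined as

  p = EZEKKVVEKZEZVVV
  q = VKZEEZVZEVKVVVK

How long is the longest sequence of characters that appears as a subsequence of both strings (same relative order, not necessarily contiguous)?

8

One common subsequence of length 8: E at p[1]=q[5], then Z at p[2]=q[8], then E at p[3]=q[9], then V at p[7]=q[10], then K at p[9]=q[11], then V at p[13]=q[12], then V at p[14]=q[13], then V at p[15]=q[14], and the DP table's final entry dp[15][15] is also 8, so no common subsequence is longer.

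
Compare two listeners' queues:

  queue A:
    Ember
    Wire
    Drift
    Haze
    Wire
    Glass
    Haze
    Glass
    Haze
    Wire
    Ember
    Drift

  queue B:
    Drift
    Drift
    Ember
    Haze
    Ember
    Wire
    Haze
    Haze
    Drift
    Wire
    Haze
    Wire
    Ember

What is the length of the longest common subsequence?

Taking Ember [1,5], Wire [2,6], Drift [3,9], Wire [5,10], Haze [9,11], Wire [10,12], Ember [11,13] gives a common subsequence of length 7, and the DP table's final entry dp[12][13] is also 7, so no common subsequence is longer.

7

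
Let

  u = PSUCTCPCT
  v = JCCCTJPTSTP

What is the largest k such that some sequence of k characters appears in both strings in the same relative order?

4

Let dp[i][j] be the LCS length of the first i characters of u and the first j characters of v. dp[i][j] = dp[i-1][j-1]+1 when the i-th and j-th characters match, else max(dp[i-1][j], dp[i][j-1]).
    ·  J  C  C  C  T  J  P  T  S  T  P
 ·  0  0  0  0  0  0  0  0  0  0  0  0
 P  0  0  0  0  0  0  0  1  1  1  1  1
 S  0  0  0  0  0  0  0  1  1  2  2  2
 U  0  0  0  0  0  0  0  1  1  2  2  2
 C  0  0  1  1  1  1  1  1  1  2  2  2
 T  0  0  1  1  1  2  2  2  2  2  3  3
 C  0  0  1  2  2  2  2  2  2  2  3  3
 P  0  0  1  2  2  2  2  3  3  3  3  4
 C  0  0  1  2  3  3  3  3  3  3  3  4
 T  0  0  1  2  3  4  4  4  4  4  4  4
dp[9][11] = 4. One LCS (by backtracking along matches): PSTP.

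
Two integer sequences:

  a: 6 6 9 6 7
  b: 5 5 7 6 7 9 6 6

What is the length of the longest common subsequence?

Let dp[i][j] be the LCS length of the first i values of a and the first j values of b. dp[i][j] = dp[i-1][j-1]+1 when the i-th and j-th values match, else max(dp[i-1][j], dp[i][j-1]).
    ·  5  5  7  6  7  9  6  6
 ·  0  0  0  0  0  0  0  0  0
 6  0  0  0  0  1  1  1  1  1
 6  0  0  0  0  1  1  1  2  2
 9  0  0  0  0  1  1  2  2  2
 6  0  0  0  0  1  1  2  3  3
 7  0  0  0  1  1  2  2  3  3
dp[5][8] = 3. One LCS (by backtracking along matches): 6, 6, 6.

3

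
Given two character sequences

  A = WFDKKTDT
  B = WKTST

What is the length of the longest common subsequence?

4

Match W at A[1]=B[1], K at A[5]=B[2], T at A[6]=B[3], T at A[8]=B[5] — 4 characters in the same relative order in both. The LCS DP gives dp[8][5] = 4, so this is optimal.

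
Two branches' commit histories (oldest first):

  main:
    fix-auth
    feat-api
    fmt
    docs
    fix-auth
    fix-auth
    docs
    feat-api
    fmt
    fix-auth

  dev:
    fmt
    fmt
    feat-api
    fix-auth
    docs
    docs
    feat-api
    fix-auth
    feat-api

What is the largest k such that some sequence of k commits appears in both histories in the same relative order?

One common subsequence of length 5: fix-auth (main #1, dev #4), then docs (main #4, dev #5), then docs (main #7, dev #6), then feat-api (main #8, dev #7), then fix-auth (main #10, dev #8), and the DP table's final entry dp[10][9] is also 5, so no common subsequence is longer.

5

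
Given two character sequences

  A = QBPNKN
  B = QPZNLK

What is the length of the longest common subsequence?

4

Let dp[i][j] be the LCS length of the first i characters of A and the first j characters of B. dp[i][j] = dp[i-1][j-1]+1 when the i-th and j-th characters match, else max(dp[i-1][j], dp[i][j-1]).
    ·  Q  P  Z  N  L  K
 ·  0  0  0  0  0  0  0
 Q  0  1  1  1  1  1  1
 B  0  1  1  1  1  1  1
 P  0  1  2  2  2  2  2
 N  0  1  2  2  3  3  3
 K  0  1  2  2  3  3  4
 N  0  1  2  2  3  3  4
dp[6][6] = 4. One LCS (by backtracking along matches): QPNK.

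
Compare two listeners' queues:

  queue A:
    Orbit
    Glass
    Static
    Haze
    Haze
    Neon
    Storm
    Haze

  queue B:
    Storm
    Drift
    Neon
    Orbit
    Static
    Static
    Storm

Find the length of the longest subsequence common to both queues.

3

Match Orbit [1,4] → Static [3,6] → Storm [7,7] — 3 songs in the same relative order in both. dp[8][7] = 3 confirms this is the maximum.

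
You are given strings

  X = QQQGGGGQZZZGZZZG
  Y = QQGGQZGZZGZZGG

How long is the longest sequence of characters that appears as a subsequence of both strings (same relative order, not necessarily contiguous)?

One common subsequence of length 12: Q [2,1], Q [3,2], G [6,3], G [7,4], Q [8,5], Z [9,6], Z [10,8], Z [11,9], G [12,10], Z [13,11], Z [14,12], G [16,14]. Since dp[16][14] = 12, nothing longer is possible.

12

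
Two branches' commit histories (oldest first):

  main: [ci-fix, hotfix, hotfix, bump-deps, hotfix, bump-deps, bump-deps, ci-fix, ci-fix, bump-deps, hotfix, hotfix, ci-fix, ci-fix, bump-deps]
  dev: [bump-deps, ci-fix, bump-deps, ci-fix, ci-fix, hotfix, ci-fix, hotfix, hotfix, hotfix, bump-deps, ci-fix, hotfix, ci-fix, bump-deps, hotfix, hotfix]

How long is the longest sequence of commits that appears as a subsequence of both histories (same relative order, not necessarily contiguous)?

Taking ci-fix [1,7] → hotfix [2,8] → hotfix [3,9] → hotfix [5,10] → bump-deps [7,11] → ci-fix [8,12] → ci-fix [9,14] → bump-deps [10,15] → hotfix [11,16] → hotfix [12,17] gives a common subsequence of length 10, and the DP table's final entry dp[15][17] is also 10, so no common subsequence is longer.

10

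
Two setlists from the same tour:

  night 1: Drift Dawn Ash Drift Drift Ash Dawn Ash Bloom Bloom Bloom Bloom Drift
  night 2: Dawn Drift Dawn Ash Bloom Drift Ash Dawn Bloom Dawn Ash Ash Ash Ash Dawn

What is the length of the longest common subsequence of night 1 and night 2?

7

Pick Drift at night 1[1]=night 2[2] → Dawn at night 1[2]=night 2[3] → Ash at night 1[3]=night 2[4] → Drift at night 1[5]=night 2[6] → Ash at night 1[6]=night 2[7] → Dawn at night 1[7]=night 2[10] → Ash at night 1[8]=night 2[14]; all 7 songs appear in both, in order. dp[13][15] = 7 confirms this is the maximum.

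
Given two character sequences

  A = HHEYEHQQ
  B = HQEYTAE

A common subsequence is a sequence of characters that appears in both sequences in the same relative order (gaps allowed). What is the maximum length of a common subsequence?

4

One common subsequence of length 4: H [1,1], E [3,3], Y [4,4], E [5,7], and the DP table's final entry dp[8][7] is also 4, so no common subsequence is longer.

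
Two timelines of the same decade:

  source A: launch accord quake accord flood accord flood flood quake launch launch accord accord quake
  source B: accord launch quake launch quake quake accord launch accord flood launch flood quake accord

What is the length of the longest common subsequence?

8

Match launch [1,4] → quake [3,6] → accord [4,7] → accord [6,9] → flood [7,10] → flood [8,12] → quake [9,13] → accord [13,14] — 8 events in the same relative order in both, and the DP table's final entry dp[14][14] is also 8, so no common subsequence is longer.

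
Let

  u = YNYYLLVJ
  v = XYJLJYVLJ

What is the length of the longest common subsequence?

Let dp[i][j] be the LCS length of the first i characters of u and the first j characters of v. dp[i][j] = dp[i-1][j-1]+1 when the i-th and j-th characters match, else max(dp[i-1][j], dp[i][j-1]).
    ·  X  Y  J  L  J  Y  V  L  J
 ·  0  0  0  0  0  0  0  0  0  0
 Y  0  0  1  1  1  1  1  1  1  1
 N  0  0  1  1  1  1  1  1  1  1
 Y  0  0  1  1  1  1  2  2  2  2
 Y  0  0  1  1  1  1  2  2  2  2
 L  0  0  1  1  2  2  2  2  3  3
 L  0  0  1  1  2  2  2  2  3  3
 V  0  0  1  1  2  2  2  3  3  3
 J  0  0  1  2  2  3  3  3  3  4
dp[8][9] = 4. One LCS (by backtracking along matches): YYLJ.

4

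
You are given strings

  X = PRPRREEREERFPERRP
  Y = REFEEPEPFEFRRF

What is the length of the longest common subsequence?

Match R (X #5, Y #1) → E (X #6, Y #2) → E (X #7, Y #4) → E (X #9, Y #5) → E (X #10, Y #7) → F (X #12, Y #9) → E (X #14, Y #10) → R (X #15, Y #12) → R (X #16, Y #13) — 9 characters in the same relative order in both. dp[17][14] = 9 confirms this is the maximum.

9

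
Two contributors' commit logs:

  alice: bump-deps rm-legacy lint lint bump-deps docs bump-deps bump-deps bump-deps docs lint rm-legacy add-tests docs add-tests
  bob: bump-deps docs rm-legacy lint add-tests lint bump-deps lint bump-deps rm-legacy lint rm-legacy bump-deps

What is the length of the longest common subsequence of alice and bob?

Taking bump-deps at alice[1]=bob[1], then rm-legacy at alice[2]=bob[3], then lint at alice[3]=bob[4], then lint at alice[4]=bob[6], then bump-deps at alice[5]=bob[7], then bump-deps at alice[7]=bob[9], then lint at alice[11]=bob[11], then rm-legacy at alice[12]=bob[12] gives a common subsequence of length 8. Since dp[15][13] = 8, nothing longer is possible.

8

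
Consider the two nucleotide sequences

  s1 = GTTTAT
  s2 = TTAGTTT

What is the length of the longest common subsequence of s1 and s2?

4

Match G (s1 #1, s2 #4); then T (s1 #3, s2 #5); then T (s1 #4, s2 #6); then T (s1 #6, s2 #7) — 4 bases in the same relative order in both. Since dp[6][7] = 4, nothing longer is possible.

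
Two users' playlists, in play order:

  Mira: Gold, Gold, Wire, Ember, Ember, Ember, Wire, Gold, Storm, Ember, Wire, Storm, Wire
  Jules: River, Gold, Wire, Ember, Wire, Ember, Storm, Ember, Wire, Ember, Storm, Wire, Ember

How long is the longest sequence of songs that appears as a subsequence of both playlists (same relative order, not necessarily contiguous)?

9

Pick Gold (Mira #2, Jules #2); then Wire (Mira #3, Jules #3); then Ember (Mira #4, Jules #4); then Ember (Mira #5, Jules #6); then Ember (Mira #6, Jules #8); then Wire (Mira #7, Jules #9); then Ember (Mira #10, Jules #10); then Storm (Mira #12, Jules #11); then Wire (Mira #13, Jules #12); all 9 songs appear in both, in order, and the DP table's final entry dp[13][13] is also 9, so no common subsequence is longer.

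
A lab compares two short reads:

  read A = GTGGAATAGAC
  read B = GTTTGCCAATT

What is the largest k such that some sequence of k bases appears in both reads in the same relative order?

6

Pick G (read A #1, read B #1) → T (read A #2, read B #4) → G (read A #3, read B #5) → A (read A #5, read B #8) → A (read A #6, read B #9) → T (read A #7, read B #11); all 6 bases appear in both, in order. The LCS DP gives dp[11][11] = 6, so this is optimal.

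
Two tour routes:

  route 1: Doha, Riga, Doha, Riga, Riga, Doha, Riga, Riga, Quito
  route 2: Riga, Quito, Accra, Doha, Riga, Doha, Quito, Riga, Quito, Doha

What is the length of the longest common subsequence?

Pick Riga at route 1[2]=route 2[1]; then Doha at route 1[3]=route 2[4]; then Riga at route 1[5]=route 2[5]; then Doha at route 1[6]=route 2[6]; then Riga at route 1[8]=route 2[8]; then Quito at route 1[9]=route 2[9]; all 6 stops appear in both, in order, and the DP table's final entry dp[9][10] is also 6, so no common subsequence is longer.

6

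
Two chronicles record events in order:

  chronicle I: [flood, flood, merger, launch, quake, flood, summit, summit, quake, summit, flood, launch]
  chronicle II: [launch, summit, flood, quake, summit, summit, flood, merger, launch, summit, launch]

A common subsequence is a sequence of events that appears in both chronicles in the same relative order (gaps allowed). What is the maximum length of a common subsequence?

One common subsequence of length 6: flood at chronicle I[1]=chronicle II[3] → flood at chronicle I[2]=chronicle II[7] → merger at chronicle I[3]=chronicle II[8] → launch at chronicle I[4]=chronicle II[9] → summit at chronicle I[10]=chronicle II[10] → launch at chronicle I[12]=chronicle II[11]. dp[12][11] = 6 confirms this is the maximum.

6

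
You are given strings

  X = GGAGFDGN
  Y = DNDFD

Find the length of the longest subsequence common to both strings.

2

Pick F at X[5]=Y[4], D at X[6]=Y[5]; all 2 characters appear in both, in order. The LCS DP gives dp[8][5] = 2, so this is optimal.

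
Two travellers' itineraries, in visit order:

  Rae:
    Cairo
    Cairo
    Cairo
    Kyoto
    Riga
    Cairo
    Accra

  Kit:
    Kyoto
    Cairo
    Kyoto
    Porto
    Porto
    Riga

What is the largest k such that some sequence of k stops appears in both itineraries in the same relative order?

Match Cairo [3,2]; then Kyoto [4,3]; then Riga [5,6] — 3 stops in the same relative order in both. The LCS DP gives dp[7][6] = 3, so this is optimal.

3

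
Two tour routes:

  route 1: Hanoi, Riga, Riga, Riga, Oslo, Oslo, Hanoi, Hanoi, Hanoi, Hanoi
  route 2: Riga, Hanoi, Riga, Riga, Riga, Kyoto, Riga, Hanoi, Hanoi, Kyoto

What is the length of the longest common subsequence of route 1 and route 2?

Taking Hanoi (route 1 #1, route 2 #2) → Riga (route 1 #2, route 2 #4) → Riga (route 1 #3, route 2 #5) → Riga (route 1 #4, route 2 #7) → Hanoi (route 1 #7, route 2 #8) → Hanoi (route 1 #8, route 2 #9) gives a common subsequence of length 6. Since dp[10][10] = 6, nothing longer is possible.

6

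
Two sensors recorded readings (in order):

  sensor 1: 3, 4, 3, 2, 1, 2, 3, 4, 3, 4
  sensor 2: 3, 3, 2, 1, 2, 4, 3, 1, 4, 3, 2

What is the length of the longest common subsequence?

8

Let dp[i][j] be the LCS length of the first i values of sensor 1 and the first j values of sensor 2. dp[i][j] = dp[i-1][j-1]+1 when the i-th and j-th values match, else max(dp[i-1][j], dp[i][j-1]).
    ·  3  3  2  1  2  4  3  1  4  3  2
 ·  0  0  0  0  0  0  0  0  0  0  0  0
 3  0  1  1  1  1  1  1  1  1  1  1  1
 4  0  1  1  1  1  1  2  2  2  2  2  2
 3  0  1  2  2  2  2  2  3  3  3  3  3
 2  0  1  2  3  3  3  3  3  3  3  3  4
 1  0  1  2  3  4  4  4  4  4  4  4  4
 2  0  1  2  3  4  5  5  5  5  5  5  5
 3  0  1  2  3  4  5  5  6  6  6  6  6
 4  0  1  2  3  4  5  6  6  6  7  7  7
 3  0  1  2  3  4  5  6  7  7  7  8  8
 4  0  1  2  3  4  5  6  7  7  8  8  8
dp[10][11] = 8. One LCS (by backtracking along matches): 3, 3, 2, 1, 2, 3, 4, 3.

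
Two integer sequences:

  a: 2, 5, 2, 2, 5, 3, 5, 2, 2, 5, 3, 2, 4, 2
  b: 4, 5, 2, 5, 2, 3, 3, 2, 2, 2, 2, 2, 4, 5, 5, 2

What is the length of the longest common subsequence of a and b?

9

One common subsequence of length 9: 2 (a #1, b #3); then 5 (a #2, b #4); then 2 (a #3, b #8); then 2 (a #4, b #9); then 2 (a #8, b #10); then 2 (a #9, b #11); then 2 (a #12, b #12); then 4 (a #13, b #13); then 2 (a #14, b #16), and the DP table's final entry dp[14][16] is also 9, so no common subsequence is longer.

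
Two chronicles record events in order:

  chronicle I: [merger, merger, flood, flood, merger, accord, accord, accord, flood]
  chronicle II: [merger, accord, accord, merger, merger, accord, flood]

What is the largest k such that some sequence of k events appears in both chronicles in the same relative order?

5

One common subsequence of length 5: merger [1,1], then merger [2,4], then merger [5,5], then accord [8,6], then flood [9,7]. Since dp[9][7] = 5, nothing longer is possible.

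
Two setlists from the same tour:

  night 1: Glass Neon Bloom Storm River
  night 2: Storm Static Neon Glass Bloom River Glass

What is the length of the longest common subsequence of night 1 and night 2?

Pick Glass [1,4], Bloom [3,5], River [5,6]; all 3 songs appear in both, in order. dp[5][7] = 3 confirms this is the maximum.

3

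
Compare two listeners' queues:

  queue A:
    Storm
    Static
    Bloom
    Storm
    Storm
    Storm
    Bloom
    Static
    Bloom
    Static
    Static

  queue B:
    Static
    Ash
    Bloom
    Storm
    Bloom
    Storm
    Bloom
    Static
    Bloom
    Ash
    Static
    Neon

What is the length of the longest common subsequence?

8

One common subsequence of length 8: Static [2,1], then Bloom [3,3], then Storm [4,4], then Storm [6,6], then Bloom [7,7], then Static [8,8], then Bloom [9,9], then Static [10,11]. The LCS DP gives dp[11][12] = 8, so this is optimal.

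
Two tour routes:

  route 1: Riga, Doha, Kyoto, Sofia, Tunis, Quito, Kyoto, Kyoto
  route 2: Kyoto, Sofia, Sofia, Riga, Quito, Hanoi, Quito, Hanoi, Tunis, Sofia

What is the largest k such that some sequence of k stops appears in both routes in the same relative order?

Match Kyoto (route 1 #3, route 2 #1); then Sofia (route 1 #4, route 2 #3); then Tunis (route 1 #5, route 2 #9) — 3 stops in the same relative order in both. dp[8][10] = 3 confirms this is the maximum.

3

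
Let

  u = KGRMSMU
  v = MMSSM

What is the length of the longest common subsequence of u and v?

Let dp[i][j] be the LCS length of the first i characters of u and the first j characters of v. dp[i][j] = dp[i-1][j-1]+1 when the i-th and j-th characters match, else max(dp[i-1][j], dp[i][j-1]).
    ·  M  M  S  S  M
 ·  0  0  0  0  0  0
 K  0  0  0  0  0  0
 G  0  0  0  0  0  0
 R  0  0  0  0  0  0
 M  0  1  1  1  1  1
 S  0  1  1  2  2  2
 M  0  1  2  2  2  3
 U  0  1  2  2  2  3
dp[7][5] = 3. One LCS (by backtracking along matches): MSM.

3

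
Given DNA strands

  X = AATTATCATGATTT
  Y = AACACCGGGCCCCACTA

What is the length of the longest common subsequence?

Pick A (X #1, Y #1), then A (X #2, Y #2), then A (X #5, Y #4), then C (X #7, Y #13), then A (X #8, Y #14), then T (X #9, Y #16), then A (X #11, Y #17); all 7 bases appear in both, in order. Since dp[14][17] = 7, nothing longer is possible.

7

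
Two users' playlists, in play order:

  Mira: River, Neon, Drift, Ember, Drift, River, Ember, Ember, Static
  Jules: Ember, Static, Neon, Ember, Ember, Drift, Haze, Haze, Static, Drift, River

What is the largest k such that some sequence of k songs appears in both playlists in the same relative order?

Taking Neon (Mira #2, Jules #3), Drift (Mira #3, Jules #6), Drift (Mira #5, Jules #10), River (Mira #6, Jules #11) gives a common subsequence of length 4. dp[9][11] = 4 confirms this is the maximum.

4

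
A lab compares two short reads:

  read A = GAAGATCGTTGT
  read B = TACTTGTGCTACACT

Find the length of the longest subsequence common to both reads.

6

One common subsequence of length 6: A at read A[2]=read B[2], G at read A[4]=read B[6], T at read A[6]=read B[7], C at read A[7]=read B[9], T at read A[9]=read B[10], T at read A[12]=read B[15]. dp[12][15] = 6 confirms this is the maximum.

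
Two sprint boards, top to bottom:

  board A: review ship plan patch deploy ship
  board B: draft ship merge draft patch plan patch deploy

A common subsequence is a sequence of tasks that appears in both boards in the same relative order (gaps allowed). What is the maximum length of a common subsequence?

Match ship [2,2] → plan [3,6] → patch [4,7] → deploy [5,8] — 4 tasks in the same relative order in both, and the DP table's final entry dp[6][8] is also 4, so no common subsequence is longer.

4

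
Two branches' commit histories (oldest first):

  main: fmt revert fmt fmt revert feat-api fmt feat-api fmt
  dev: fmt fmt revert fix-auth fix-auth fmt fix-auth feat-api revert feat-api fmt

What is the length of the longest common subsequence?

Pick fmt at main[1]=dev[2], then revert at main[2]=dev[3], then fmt at main[3]=dev[6], then revert at main[5]=dev[9], then feat-api at main[8]=dev[10], then fmt at main[9]=dev[11]; all 6 commits appear in both, in order. Since dp[9][11] = 6, nothing longer is possible.

6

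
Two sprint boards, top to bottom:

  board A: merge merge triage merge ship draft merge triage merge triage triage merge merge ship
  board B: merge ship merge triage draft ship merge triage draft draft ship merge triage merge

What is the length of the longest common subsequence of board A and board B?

Match merge [1,1]; then merge [2,3]; then triage [3,4]; then ship [5,6]; then merge [7,7]; then triage [8,8]; then merge [9,12]; then triage [11,13]; then merge [13,14] — 9 tasks in the same relative order in both. dp[14][14] = 9 confirms this is the maximum.

9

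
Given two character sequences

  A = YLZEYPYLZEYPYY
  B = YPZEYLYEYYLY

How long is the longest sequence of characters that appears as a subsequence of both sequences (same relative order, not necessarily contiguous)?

Taking Y (A #1, B #1) → Z (A #3, B #3) → E (A #4, B #4) → Y (A #5, B #5) → Y (A #7, B #7) → E (A #10, B #8) → Y (A #11, B #9) → Y (A #13, B #10) → Y (A #14, B #12) gives a common subsequence of length 9. Since dp[14][12] = 9, nothing longer is possible.

9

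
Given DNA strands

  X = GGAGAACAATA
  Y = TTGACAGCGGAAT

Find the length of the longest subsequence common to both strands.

One common subsequence of length 7: G (X #1, Y #3), then A (X #3, Y #6), then G (X #4, Y #7), then C (X #7, Y #8), then A (X #8, Y #11), then A (X #9, Y #12), then T (X #10, Y #13). Since dp[11][13] = 7, nothing longer is possible.

7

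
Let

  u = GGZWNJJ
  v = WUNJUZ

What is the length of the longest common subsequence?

3

Let dp[i][j] be the LCS length of the first i characters of u and the first j characters of v. dp[i][j] = dp[i-1][j-1]+1 when the i-th and j-th characters match, else max(dp[i-1][j], dp[i][j-1]).
    ·  W  U  N  J  U  Z
 ·  0  0  0  0  0  0  0
 G  0  0  0  0  0  0  0
 G  0  0  0  0  0  0  0
 Z  0  0  0  0  0  0  1
 W  0  1  1  1  1  1  1
 N  0  1  1  2  2  2  2
 J  0  1  1  2  3  3  3
 J  0  1  1  2  3  3  3
dp[7][6] = 3. One LCS (by backtracking along matches): WNJ.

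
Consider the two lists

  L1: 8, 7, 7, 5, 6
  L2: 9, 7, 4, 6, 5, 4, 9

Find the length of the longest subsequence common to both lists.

Match 7 at L1[2]=L2[2] → 5 at L1[4]=L2[5] — 2 values in the same relative order in both, and the DP table's final entry dp[5][7] is also 2, so no common subsequence is longer.

2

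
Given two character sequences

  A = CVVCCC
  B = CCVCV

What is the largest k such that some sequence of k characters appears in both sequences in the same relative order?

One common subsequence of length 3: C at A[1]=B[2] → V at A[2]=B[3] → V at A[3]=B[5], and the DP table's final entry dp[6][5] is also 3, so no common subsequence is longer.

3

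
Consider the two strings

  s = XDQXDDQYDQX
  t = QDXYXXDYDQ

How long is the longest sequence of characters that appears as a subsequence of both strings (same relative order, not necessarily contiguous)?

6

Pick X (s #1, t #5), then X (s #4, t #6), then D (s #6, t #7), then Y (s #8, t #8), then D (s #9, t #9), then Q (s #10, t #10); all 6 characters appear in both, in order, and the DP table's final entry dp[11][10] is also 6, so no common subsequence is longer.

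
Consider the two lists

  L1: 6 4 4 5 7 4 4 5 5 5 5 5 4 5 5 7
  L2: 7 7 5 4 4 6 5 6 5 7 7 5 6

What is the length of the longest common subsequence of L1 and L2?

6

One common subsequence of length 6: 5 [4,3] → 4 [6,4] → 4 [7,5] → 5 [8,7] → 5 [9,9] → 5 [10,12]. dp[16][13] = 6 confirms this is the maximum.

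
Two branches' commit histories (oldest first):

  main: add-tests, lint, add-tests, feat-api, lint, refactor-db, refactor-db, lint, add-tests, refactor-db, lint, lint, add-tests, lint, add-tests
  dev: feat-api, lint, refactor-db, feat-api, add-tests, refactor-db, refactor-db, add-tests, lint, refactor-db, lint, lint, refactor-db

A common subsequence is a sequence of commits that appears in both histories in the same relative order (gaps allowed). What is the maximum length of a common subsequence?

8

Match lint (main #2, dev #2), then add-tests (main #3, dev #5), then refactor-db (main #6, dev #6), then refactor-db (main #7, dev #7), then lint (main #8, dev #9), then refactor-db (main #10, dev #10), then lint (main #11, dev #11), then lint (main #12, dev #12) — 8 commits in the same relative order in both. dp[15][13] = 8 confirms this is the maximum.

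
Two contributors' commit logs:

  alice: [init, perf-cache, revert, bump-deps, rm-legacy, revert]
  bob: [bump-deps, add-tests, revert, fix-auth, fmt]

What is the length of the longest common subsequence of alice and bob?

2

Match bump-deps at alice[4]=bob[1] → revert at alice[6]=bob[3] — 2 commits in the same relative order in both, and the DP table's final entry dp[6][5] is also 2, so no common subsequence is longer.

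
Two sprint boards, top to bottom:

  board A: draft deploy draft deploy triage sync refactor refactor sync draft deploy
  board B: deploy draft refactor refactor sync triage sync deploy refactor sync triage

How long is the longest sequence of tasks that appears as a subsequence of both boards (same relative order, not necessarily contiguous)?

Match deploy at board A[2]=board B[1]; then draft at board A[3]=board B[2]; then triage at board A[5]=board B[6]; then sync at board A[6]=board B[7]; then refactor at board A[8]=board B[9]; then sync at board A[9]=board B[10] — 6 tasks in the same relative order in both. dp[11][11] = 6 confirms this is the maximum.

6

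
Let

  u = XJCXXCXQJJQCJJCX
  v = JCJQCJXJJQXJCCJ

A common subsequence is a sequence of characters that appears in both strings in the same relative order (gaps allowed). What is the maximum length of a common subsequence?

Taking J (u #2, v #1) → C (u #3, v #2) → C (u #6, v #5) → X (u #7, v #7) → J (u #9, v #8) → J (u #10, v #9) → Q (u #11, v #10) → C (u #12, v #14) → J (u #14, v #15) gives a common subsequence of length 9. Since dp[16][15] = 9, nothing longer is possible.

9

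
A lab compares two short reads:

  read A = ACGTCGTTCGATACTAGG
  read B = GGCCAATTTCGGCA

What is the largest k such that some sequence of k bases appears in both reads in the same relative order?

Taking A [1,6], T [4,7], T [7,8], T [8,9], C [9,10], G [10,12], C [14,13], A [16,14] gives a common subsequence of length 8. dp[18][14] = 8 confirms this is the maximum.

8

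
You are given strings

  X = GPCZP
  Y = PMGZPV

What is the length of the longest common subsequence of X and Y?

Let dp[i][j] be the LCS length of the first i characters of X and the first j characters of Y. dp[i][j] = dp[i-1][j-1]+1 when the i-th and j-th characters match, else max(dp[i-1][j], dp[i][j-1]).
    ·  P  M  G  Z  P  V
 ·  0  0  0  0  0  0  0
 G  0  0  0  1  1  1  1
 P  0  1  1  1  1  2  2
 C  0  1  1  1  1  2  2
 Z  0  1  1  1  2  2  2
 P  0  1  1  1  2  3  3
dp[5][6] = 3. One LCS (by backtracking along matches): GZP.

3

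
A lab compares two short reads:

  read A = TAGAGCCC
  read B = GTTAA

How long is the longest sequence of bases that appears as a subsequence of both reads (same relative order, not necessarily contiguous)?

Let dp[i][j] be the LCS length of the first i bases of read A and the first j bases of read B. dp[i][j] = dp[i-1][j-1]+1 when the i-th and j-th bases match, else max(dp[i-1][j], dp[i][j-1]).
    ·  G  T  T  A  A
 ·  0  0  0  0  0  0
 T  0  0  1  1  1  1
 A  0  0  1  1  2  2
 G  0  1  1  1  2  2
 A  0  1  1  1  2  3
 G  0  1  1  1  2  3
 C  0  1  1  1  2  3
 C  0  1  1  1  2  3
 C  0  1  1  1  2  3
dp[8][5] = 3. One LCS (by backtracking along matches): TAA.

3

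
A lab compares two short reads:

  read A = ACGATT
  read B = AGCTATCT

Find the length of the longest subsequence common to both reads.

Taking A at read A[1]=read B[1] → C at read A[2]=read B[3] → A at read A[4]=read B[5] → T at read A[5]=read B[6] → T at read A[6]=read B[8] gives a common subsequence of length 5. Since dp[6][8] = 5, nothing longer is possible.

5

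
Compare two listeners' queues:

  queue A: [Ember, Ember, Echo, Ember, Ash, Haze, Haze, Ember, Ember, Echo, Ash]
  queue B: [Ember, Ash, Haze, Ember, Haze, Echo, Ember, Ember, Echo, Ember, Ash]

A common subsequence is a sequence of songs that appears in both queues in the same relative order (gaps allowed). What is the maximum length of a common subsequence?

Taking Ember at queue A[4]=queue B[1], then Ash at queue A[5]=queue B[2], then Haze at queue A[6]=queue B[3], then Haze at queue A[7]=queue B[5], then Ember at queue A[8]=queue B[7], then Ember at queue A[9]=queue B[8], then Echo at queue A[10]=queue B[9], then Ash at queue A[11]=queue B[11] gives a common subsequence of length 8. The LCS DP gives dp[11][11] = 8, so this is optimal.

8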